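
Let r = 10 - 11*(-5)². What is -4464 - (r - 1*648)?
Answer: -3551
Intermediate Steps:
r = -265 (r = 10 - 11*25 = 10 - 275 = -265)
-4464 - (r - 1*648) = -4464 - (-265 - 1*648) = -4464 - (-265 - 648) = -4464 - 1*(-913) = -4464 + 913 = -3551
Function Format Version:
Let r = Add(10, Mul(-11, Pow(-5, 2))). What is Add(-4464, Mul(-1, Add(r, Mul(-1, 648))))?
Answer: -3551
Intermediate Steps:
r = -265 (r = Add(10, Mul(-11, 25)) = Add(10, -275) = -265)
Add(-4464, Mul(-1, Add(r, Mul(-1, 648)))) = Add(-4464, Mul(-1, Add(-265, Mul(-1, 648)))) = Add(-4464, Mul(-1, Add(-265, -648))) = Add(-4464, Mul(-1, -913)) = Add(-4464, 913) = -3551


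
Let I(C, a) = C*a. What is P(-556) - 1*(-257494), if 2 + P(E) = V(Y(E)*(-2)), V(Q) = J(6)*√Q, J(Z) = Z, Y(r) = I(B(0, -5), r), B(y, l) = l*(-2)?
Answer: 257492 + 24*√695 ≈ 2.5812e+5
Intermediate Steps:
B(y, l) = -2*l
Y(r) = 10*r (Y(r) = (-2*(-5))*r = 10*r)
V(Q) = 6*√Q
P(E) = -2 + 12*√5*√(-E) (P(E) = -2 + 6*√((10*E)*(-2)) = -2 + 6*√(-20*E) = -2 + 6*(2*√5*√(-E)) = -2 + 12*√5*√(-E))
P(-556) - 1*(-257494) = (-2 + 12*√5*√(-1*(-556))) - 1*(-257494) = (-2 + 12*√5*√556) + 257494 = (-2 + 12*√5*(2*√139)) + 257494 = (-2 + 24*√695) + 257494 = 257492 + 24*√695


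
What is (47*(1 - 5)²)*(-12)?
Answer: -9024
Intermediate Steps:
(47*(1 - 5)²)*(-12) = (47*(-4)²)*(-12) = (47*16)*(-12) = 752*(-12) = -9024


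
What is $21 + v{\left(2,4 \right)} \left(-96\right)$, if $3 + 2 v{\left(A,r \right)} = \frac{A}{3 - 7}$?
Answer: $189$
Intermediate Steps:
$v{\left(A,r \right)} = - \frac{3}{2} - \frac{A}{8}$ ($v{\left(A,r \right)} = - \frac{3}{2} + \frac{A \frac{1}{3 - 7}}{2} = - \frac{3}{2} + \frac{A \frac{1}{-4}}{2} = - \frac{3}{2} + \frac{A \left(- \frac{1}{4}\right)}{2} = - \frac{3}{2} + \frac{\left(- \frac{1}{4}\right) A}{2} = - \frac{3}{2} - \frac{A}{8}$)
$21 + v{\left(2,4 \right)} \left(-96\right) = 21 + \left(- \frac{3}{2} - \frac{1}{4}\right) \left(-96\right) = 21 - -168 = 21 + 168 = 189$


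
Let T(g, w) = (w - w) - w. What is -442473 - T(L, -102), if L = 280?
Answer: -442575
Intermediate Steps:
T(g, w) = -w (T(g, w) = 0 - w = -w)
-442473 - T(L, -102) = -442473 - (-1)*(-102) = -442473 - 1*102 = -442473 - 102 = -442575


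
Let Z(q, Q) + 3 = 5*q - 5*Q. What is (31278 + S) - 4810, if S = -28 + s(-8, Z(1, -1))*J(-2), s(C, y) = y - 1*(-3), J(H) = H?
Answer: 26420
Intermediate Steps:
Z(q, Q) = -3 - 5*Q + 5*q (Z(q, Q) = -3 + (5*q - 5*Q) = -3 + (-5*Q + 5*q) = -3 - 5*Q + 5*q)
s(C, y) = 3 + y (s(C, y) = y + 3 = 3 + y)
S = -48 (S = -28 + (3 + (-3 - 5*(-1) + 5*1))*(-2) = -28 + (3 + (-3 + 5 + 5))*(-2) = -28 + (3 + 7)*(-2) = -28 + 10*(-2) = -28 - 20 = -48)
(31278 + S) - 4810 = (31278 - 48) - 4810 = 31230 - 4810 = 26420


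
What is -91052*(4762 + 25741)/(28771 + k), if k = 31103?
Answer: -81687034/1761 ≈ -46387.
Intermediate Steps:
-91052*(4762 + 25741)/(28771 + k) = -91052*(4762 + 25741)/(28771 + 31103) = -91052/(59874/30503) = -91052/(59874*(1/30503)) = -91052/59874/30503 = -91052*30503/59874 = -81687034/1761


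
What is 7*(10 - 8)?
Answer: 14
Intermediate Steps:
7*(10 - 8) = 7*2 = 14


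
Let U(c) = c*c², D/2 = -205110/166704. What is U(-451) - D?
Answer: -1274366623907/13892 ≈ -9.1734e+7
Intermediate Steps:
D = -34185/13892 (D = 2*(-205110/166704) = 2*(-205110*1/166704) = 2*(-34185/27784) = -34185/13892 ≈ -2.4608)
U(c) = c³
U(-451) - D = (-451)³ - 1*(-34185/13892) = -91733851 + 34185/13892 = -1274366623907/13892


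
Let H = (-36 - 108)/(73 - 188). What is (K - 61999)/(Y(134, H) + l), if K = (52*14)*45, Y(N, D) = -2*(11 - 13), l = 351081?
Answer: -4177/50155 ≈ -0.083282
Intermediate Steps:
H = 144/115 (H = -144/(-115) = -144*(-1/115) = 144/115 ≈ 1.2522)
Y(N, D) = 4 (Y(N, D) = -2*(-2) = 4)
K = 32760 (K = 728*45 = 32760)
(K - 61999)/(Y(134, H) + l) = (32760 - 61999)/(4 + 351081) = -29239/351085 = -29239*1/351085 = -4177/50155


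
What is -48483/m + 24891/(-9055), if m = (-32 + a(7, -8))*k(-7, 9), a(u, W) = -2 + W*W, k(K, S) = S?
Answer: -9905203/54330 ≈ -182.32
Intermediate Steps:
a(u, W) = -2 + W**2
m = 270 (m = (-32 + (-2 + (-8)**2))*9 = (-32 + (-2 + 64))*9 = (-32 + 62)*9 = 30*9 = 270)
-48483/m + 24891/(-9055) = -48483/270 + 24891/(-9055) = -48483*1/270 + 24891*(-1/9055) = -5387/30 - 24891/9055 = -9905203/54330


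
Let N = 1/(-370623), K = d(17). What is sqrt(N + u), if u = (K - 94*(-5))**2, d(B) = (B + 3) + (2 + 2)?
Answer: sqrt(277034120609901)/33693 ≈ 494.00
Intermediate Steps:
d(B) = 7 + B (d(B) = (3 + B) + 4 = 7 + B)
K = 24 (K = 7 + 17 = 24)
u = 244036 (u = (24 - 94*(-5))**2 = (24 + 470)**2 = 494**2 = 244036)
N = -1/370623 ≈ -2.6982e-6
sqrt(N + u) = sqrt(-1/370623 + 244036) = sqrt(90445354427/370623) = sqrt(277034120609901)/33693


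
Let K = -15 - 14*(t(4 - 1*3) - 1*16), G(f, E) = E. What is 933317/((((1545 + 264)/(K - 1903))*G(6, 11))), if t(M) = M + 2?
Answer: -147294392/1809 ≈ -81423.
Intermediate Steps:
t(M) = 2 + M
K = 167 (K = -15 - 14*((2 + (4 - 1*3)) - 1*16) = -15 - 14*((2 + (4 - 3)) - 16) = -15 - 14*((2 + 1) - 16) = -15 - 14*(3 - 16) = -15 - 14*(-13) = -15 + 182 = 167)
933317/((((1545 + 264)/(K - 1903))*G(6, 11))) = 933317/((((1545 + 264)/(167 - 1903))*11)) = 933317/(((1809/(-1736))*11)) = 933317/(((1809*(-1/1736))*11)) = 933317/((-1809/1736*11)) = 933317/(-19899/1736) = 933317*(-1736/19899) = -147294392/1809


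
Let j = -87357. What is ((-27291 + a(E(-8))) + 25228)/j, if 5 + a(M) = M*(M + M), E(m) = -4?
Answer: 2036/87357 ≈ 0.023307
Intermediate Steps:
a(M) = -5 + 2*M² (a(M) = -5 + M*(M + M) = -5 + M*(2*M) = -5 + 2*M²)
((-27291 + a(E(-8))) + 25228)/j = ((-27291 + (-5 + 2*(-4)²)) + 25228)/(-87357) = ((-27291 + (-5 + 2*16)) + 25228)*(-1/87357) = ((-27291 + (-5 + 32)) + 25228)*(-1/87357) = ((-27291 + 27) + 25228)*(-1/87357) = (-27264 + 25228)*(-1/87357) = -2036*(-1/87357) = 2036/87357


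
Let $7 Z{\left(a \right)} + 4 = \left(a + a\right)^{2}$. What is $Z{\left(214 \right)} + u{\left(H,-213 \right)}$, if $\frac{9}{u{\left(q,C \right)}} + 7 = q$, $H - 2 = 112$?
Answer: $\frac{19600323}{749} \approx 26169.0$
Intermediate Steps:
$H = 114$ ($H = 2 + 112 = 114$)
$u{\left(q,C \right)} = \frac{9}{-7 + q}$
$Z{\left(a \right)} = - \frac{4}{7} + \frac{4 a^{2}}{7}$ ($Z{\left(a \right)} = - \frac{4}{7} + \frac{\left(a + a\right)^{2}}{7} = - \frac{4}{7} + \frac{\left(2 a\right)^{2}}{7} = - \frac{4}{7} + \frac{4 a^{2}}{7}$)
$Z{\left(214 \right)} + u{\left(H,-213 \right)} = \left(- \frac{4}{7} + \frac{4 \cdot 214^{2}}{7}\right) + \frac{9}{-7 + 114} = \left(- \frac{4}{7} + \frac{4}{7} \cdot 45796\right) + \frac{9}{107} = \left(- \frac{4}{7} + \frac{183184}{7}\right) + 9 \cdot \frac{1}{107} = \frac{183180}{7} + \frac{9}{107} = \frac{19600323}{749}$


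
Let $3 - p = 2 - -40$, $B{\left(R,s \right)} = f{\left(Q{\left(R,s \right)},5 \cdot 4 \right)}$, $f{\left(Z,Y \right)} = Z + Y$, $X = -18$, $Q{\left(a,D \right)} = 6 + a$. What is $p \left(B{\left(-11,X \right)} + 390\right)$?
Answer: $-15795$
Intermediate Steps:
$f{\left(Z,Y \right)} = Y + Z$
$B{\left(R,s \right)} = 26 + R$ ($B{\left(R,s \right)} = 5 \cdot 4 + \left(6 + R\right) = 20 + \left(6 + R\right) = 26 + R$)
$p = -39$ ($p = 3 - \left(2 - -40\right) = 3 - \left(2 + 40\right) = 3 - 42 = -39$)
$p \left(B{\left(-11,X \right)} + 390\right) = - 39 \left(\left(26 - 11\right) + 390\right) = - 39 \left(15 + 390\right) = \left(-39\right) 405 = -15795$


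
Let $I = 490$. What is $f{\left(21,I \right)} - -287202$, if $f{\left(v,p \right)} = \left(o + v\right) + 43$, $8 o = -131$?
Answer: $\frac{2297997}{8} \approx 2.8725 \cdot 10^{5}$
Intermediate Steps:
$o = - \frac{131}{8}$ ($o = \frac{1}{8} \left(-131\right) = - \frac{131}{8} \approx -16.375$)
$f{\left(v,p \right)} = \frac{213}{8} + v$ ($f{\left(v,p \right)} = \left(- \frac{131}{8} + v\right) + 43 = \frac{213}{8} + v$)
$f{\left(21,I \right)} - -287202 = \left(\frac{213}{8} + 21\right) - -287202 = \frac{381}{8} + 287202 = \frac{2297997}{8}$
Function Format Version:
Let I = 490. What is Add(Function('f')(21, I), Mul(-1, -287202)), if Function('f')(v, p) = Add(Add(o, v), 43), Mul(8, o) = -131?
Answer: Rational(2297997, 8) ≈ 2.8725e+5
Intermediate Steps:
o = Rational(-131, 8) (o = Mul(Rational(1, 8), -131) = Rational(-131, 8) ≈ -16.375)
Function('f')(v, p) = Add(Rational(213, 8), v) (Function('f')(v, p) = Add(Add(Rational(-131, 8), v), 43) = Add(Rational(213, 8), v))
Add(Function('f')(21, I), Mul(-1, -287202)) = Add(Add(Rational(213, 8), 21), Mul(-1, -287202)) = Add(Rational(381, 8), 287202) = Rational(2297997, 8)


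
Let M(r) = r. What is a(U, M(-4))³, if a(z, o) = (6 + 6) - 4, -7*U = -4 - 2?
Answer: 512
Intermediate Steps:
U = 6/7 (U = -(-4 - 2)/7 = -⅐*(-6) = 6/7 ≈ 0.85714)
a(z, o) = 8 (a(z, o) = 12 - 4 = 8)
a(U, M(-4))³ = 8³ = 512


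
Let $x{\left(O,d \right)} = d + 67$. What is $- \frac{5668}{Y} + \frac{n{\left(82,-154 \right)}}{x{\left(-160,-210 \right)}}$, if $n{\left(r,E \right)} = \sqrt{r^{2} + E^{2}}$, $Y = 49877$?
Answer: $- \frac{5668}{49877} - \frac{2 \sqrt{7610}}{143} \approx -1.3337$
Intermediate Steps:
$x{\left(O,d \right)} = 67 + d$
$n{\left(r,E \right)} = \sqrt{E^{2} + r^{2}}$
$- \frac{5668}{Y} + \frac{n{\left(82,-154 \right)}}{x{\left(-160,-210 \right)}} = - \frac{5668}{49877} + \frac{\sqrt{\left(-154\right)^{2} + 82^{2}}}{67 - 210} = \left(-5668\right) \frac{1}{49877} + \frac{\sqrt{23716 + 6724}}{-143} = - \frac{5668}{49877} + \sqrt{30440} \left(- \frac{1}{143}\right) = - \frac{5668}{49877} + 2 \sqrt{7610} \left(- \frac{1}{143}\right) = - \frac{5668}{49877} - \frac{2 \sqrt{7610}}{143}$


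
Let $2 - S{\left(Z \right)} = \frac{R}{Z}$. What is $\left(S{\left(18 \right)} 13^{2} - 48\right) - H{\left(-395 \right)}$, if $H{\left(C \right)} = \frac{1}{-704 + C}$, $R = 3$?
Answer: $\frac{1726535}{6594} \approx 261.83$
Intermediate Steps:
$S{\left(Z \right)} = 2 - \frac{3}{Z}$
$\left(S{\left(18 \right)} 13^{2} - 48\right) - H{\left(-395 \right)} = \left(\left(2 - \frac{3}{18}\right) 13^{2} - 48\right) - \frac{1}{-704 - 395} = \left(\left(2 - \frac{1}{6}\right) 169 - 48\right) - \frac{1}{-1099} = \left(\left(2 - \frac{1}{6}\right) 169 - 48\right) - - \frac{1}{1099} = \left(\frac{11}{6} \cdot 169 - 48\right) + \frac{1}{1099} = \left(\frac{1859}{6} - 48\right) + \frac{1}{1099} = \frac{1571}{6} + \frac{1}{1099} = \frac{1726535}{6594}$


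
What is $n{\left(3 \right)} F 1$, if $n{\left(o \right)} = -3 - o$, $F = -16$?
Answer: $96$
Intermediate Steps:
$n{\left(3 \right)} F 1 = \left(-3 - 3\right) \left(-16\right) 1 = \left(-6\right) \left(-16\right) 1 = 96 \cdot 1 = 96$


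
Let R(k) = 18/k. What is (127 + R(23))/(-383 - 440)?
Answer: -2939/18929 ≈ -0.15526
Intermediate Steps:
(127 + R(23))/(-383 - 440) = (127 + 18/23)/(-383 - 440) = (127 + 18*(1/23))/(-823) = (127 + 18/23)*(-1/823) = (2939/23)*(-1/823) = -2939/18929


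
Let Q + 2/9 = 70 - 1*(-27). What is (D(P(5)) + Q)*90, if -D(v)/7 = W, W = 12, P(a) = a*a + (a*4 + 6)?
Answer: 1150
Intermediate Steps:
P(a) = 6 + a² + 4*a (P(a) = a² + (4*a + 6) = a² + (6 + 4*a) = 6 + a² + 4*a)
Q = 871/9 (Q = -2/9 + (70 - 1*(-27)) = -2/9 + (70 + 27) = -2/9 + 97 = 871/9 ≈ 96.778)
D(v) = -84 (D(v) = -7*12 = -84)
(D(P(5)) + Q)*90 = (-84 + 871/9)*90 = (115/9)*90 = 1150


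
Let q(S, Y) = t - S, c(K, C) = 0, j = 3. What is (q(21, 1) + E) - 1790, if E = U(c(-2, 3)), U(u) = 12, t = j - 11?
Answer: -1807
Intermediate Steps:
t = -8 (t = 3 - 11 = -8)
E = 12
q(S, Y) = -8 - S
(q(21, 1) + E) - 1790 = ((-8 - 1*21) + 12) - 1790 = ((-8 - 21) + 12) - 1790 = (-29 + 12) - 1790 = -17 - 1790 = -1807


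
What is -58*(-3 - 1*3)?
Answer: 348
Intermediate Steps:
-58*(-3 - 1*3) = -58*(-3 - 3) = -58*(-6) = 348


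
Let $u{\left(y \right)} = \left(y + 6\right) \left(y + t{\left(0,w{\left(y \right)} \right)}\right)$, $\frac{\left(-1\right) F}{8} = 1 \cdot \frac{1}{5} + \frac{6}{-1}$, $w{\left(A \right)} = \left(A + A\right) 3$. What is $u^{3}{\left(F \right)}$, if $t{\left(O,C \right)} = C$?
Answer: $\frac{77030363749814272}{15625} \approx 4.9299 \cdot 10^{12}$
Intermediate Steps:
$w{\left(A \right)} = 6 A$ ($w{\left(A \right)} = 2 A 3 = 6 A$)
$F = \frac{232}{5}$ ($F = - 8 \left(1 \cdot \frac{1}{5} + \frac{6}{-1}\right) = - 8 \left(1 \cdot \frac{1}{5} + 6 \left(-1\right)\right) = - 8 \left(\frac{1}{5} - 6\right) = \left(-8\right) \left(- \frac{29}{5}\right) = \frac{232}{5} \approx 46.4$)
$u{\left(y \right)} = 7 y \left(6 + y\right)$ ($u{\left(y \right)} = \left(y + 6\right) \left(y + 6 y\right) = \left(6 + y\right) 7 y = 7 y \left(6 + y\right)$)
$u^{3}{\left(F \right)} = \left(7 \cdot \frac{232}{5} \left(6 + \frac{232}{5}\right)\right)^{3} = \left(7 \cdot \frac{232}{5} \cdot \frac{262}{5}\right)^{3} = \left(\frac{425488}{25}\right)^{3} = \frac{77030363749814272}{15625}$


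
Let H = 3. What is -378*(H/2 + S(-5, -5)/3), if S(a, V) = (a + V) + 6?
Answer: -63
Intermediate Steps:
S(a, V) = 6 + V + a (S(a, V) = (V + a) + 6 = 6 + V + a)
-378*(H/2 + S(-5, -5)/3) = -378*(3/2 + (6 - 5 - 5)/3) = -378*(3*(1/2) - 4*1/3) = -378*(3/2 - 4/3) = -378*1/6 = -63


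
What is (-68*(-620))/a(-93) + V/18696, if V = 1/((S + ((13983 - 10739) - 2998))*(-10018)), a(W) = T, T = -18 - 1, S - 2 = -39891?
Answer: -16475675910562559/7424996259504 ≈ -2218.9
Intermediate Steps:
S = -39889 (S = 2 - 39891 = -39889)
T = -19
a(W) = -19
V = 1/397143574 (V = 1/((-39889 + ((13983 - 10739) - 2998))*(-10018)) = -1/10018/(-39889 + (3244 - 2998)) = -1/10018/(-39889 + 246) = -1/10018/(-39643) = -1/39643*(-1/10018) = 1/397143574 ≈ 2.5180e-9)
(-68*(-620))/a(-93) + V/18696 = -68*(-620)/(-19) + (1/397143574)/18696 = 42160*(-1/19) + (1/397143574)*(1/18696) = -42160/19 + 1/7424996259504 = -16475675910562559/7424996259504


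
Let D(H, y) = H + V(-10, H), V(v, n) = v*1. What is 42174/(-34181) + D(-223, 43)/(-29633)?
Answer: -1241777969/1012885573 ≈ -1.2260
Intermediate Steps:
V(v, n) = v
D(H, y) = -10 + H (D(H, y) = H - 10 = -10 + H)
42174/(-34181) + D(-223, 43)/(-29633) = 42174/(-34181) + (-10 - 223)/(-29633) = 42174*(-1/34181) - 233*(-1/29633) = -42174/34181 + 233/29633 = -1241777969/1012885573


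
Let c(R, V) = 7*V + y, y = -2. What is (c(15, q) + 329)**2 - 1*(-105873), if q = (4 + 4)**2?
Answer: 706498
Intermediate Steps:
q = 64 (q = 8**2 = 64)
c(R, V) = -2 + 7*V (c(R, V) = 7*V - 2 = -2 + 7*V)
(c(15, q) + 329)**2 - 1*(-105873) = ((-2 + 7*64) + 329)**2 - 1*(-105873) = ((-2 + 448) + 329)**2 + 105873 = (446 + 329)**2 + 105873 = 775**2 + 105873 = 600625 + 105873 = 706498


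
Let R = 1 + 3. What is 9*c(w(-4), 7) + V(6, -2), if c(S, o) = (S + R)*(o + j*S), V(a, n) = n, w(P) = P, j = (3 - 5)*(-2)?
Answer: -2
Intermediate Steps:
j = 4 (j = -2*(-2) = 4)
R = 4
c(S, o) = (4 + S)*(o + 4*S) (c(S, o) = (S + 4)*(o + 4*S) = (4 + S)*(o + 4*S))
9*c(w(-4), 7) + V(6, -2) = 9*(4*7 + 4*(-4)² + 16*(-4) - 4*7) - 2 = 9*(28 + 4*16 - 64 - 28) - 2 = 9*(28 + 64 - 64 - 28) - 2 = 9*0 - 2 = 0 - 2 = -2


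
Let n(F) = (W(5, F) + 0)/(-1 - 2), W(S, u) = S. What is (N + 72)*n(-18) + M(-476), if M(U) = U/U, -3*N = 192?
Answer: -37/3 ≈ -12.333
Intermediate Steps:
N = -64 (N = -⅓*192 = -64)
M(U) = 1
n(F) = -5/3 (n(F) = (5 + 0)/(-1 - 2) = 5/(-3) = 5*(-⅓) = -5/3)
(N + 72)*n(-18) + M(-476) = (-64 + 72)*(-5/3) + 1 = 8*(-5/3) + 1 = -40/3 + 1 = -37/3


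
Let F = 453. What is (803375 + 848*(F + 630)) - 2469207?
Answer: -747448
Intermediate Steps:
(803375 + 848*(F + 630)) - 2469207 = (803375 + 848*(453 + 630)) - 2469207 = (803375 + 848*1083) - 2469207 = (803375 + 918384) - 2469207 = 1721759 - 2469207 = -747448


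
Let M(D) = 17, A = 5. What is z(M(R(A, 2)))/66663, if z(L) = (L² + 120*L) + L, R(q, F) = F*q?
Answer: 782/22221 ≈ 0.035192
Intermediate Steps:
z(L) = L² + 121*L
z(M(R(A, 2)))/66663 = (17*(121 + 17))/66663 = (17*138)*(1/66663) = 2346*(1/66663) = 782/22221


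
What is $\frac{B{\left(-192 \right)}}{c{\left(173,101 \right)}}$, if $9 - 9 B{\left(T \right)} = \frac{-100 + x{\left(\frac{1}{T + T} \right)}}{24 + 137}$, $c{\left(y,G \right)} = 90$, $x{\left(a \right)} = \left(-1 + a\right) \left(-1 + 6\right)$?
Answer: $\frac{596741}{50077440} \approx 0.011916$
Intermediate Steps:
$x{\left(a \right)} = -5 + 5 a$ ($x{\left(a \right)} = \left(-1 + a\right) 5 = -5 + 5 a$)
$B{\left(T \right)} = \frac{74}{69} - \frac{5}{2898 T}$ ($B{\left(T \right)} = 1 - \frac{\left(-100 - \left(5 - \frac{5}{T + T}\right)\right) \frac{1}{24 + 137}}{9} = 1 - \frac{\left(-100 - \left(5 - \frac{5}{2 T}\right)\right) \frac{1}{161}}{9} = 1 - \frac{\left(-105 + \frac{5}{2 T}\right) \frac{1}{161}}{9} = 1 - \frac{- \frac{15}{23} + \frac{5}{322 T}}{9} = 1 + \left(\frac{5}{69} - \frac{5}{2898 T}\right) = \frac{74}{69} - \frac{5}{2898 T}$)
$\frac{B{\left(-192 \right)}}{c{\left(173,101 \right)}} = \frac{\frac{1}{2898} \frac{1}{-192} \left(-5 + 3108 \left(-192\right)\right)}{90} = \frac{1}{2898} \left(- \frac{1}{192}\right) \left(-5 - 596736\right) \frac{1}{90} = \frac{1}{2898} \left(- \frac{1}{192}\right) \left(-596741\right) \frac{1}{90} = \frac{596741}{556416} \cdot \frac{1}{90} = \frac{596741}{50077440}$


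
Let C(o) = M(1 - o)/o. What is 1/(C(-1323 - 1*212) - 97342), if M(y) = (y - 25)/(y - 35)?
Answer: -2304035/224279376481 ≈ -1.0273e-5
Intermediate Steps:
M(y) = (-25 + y)/(-35 + y)
C(o) = (-24 - o)/(o*(-34 - o)) (C(o) = ((-25 + (1 - o))/(-35 + (1 - o)))/o = ((-24 - o)/(-34 - o))/o = (-24 - o)/(o*(-34 - o)))
1/(C(-1323 - 1*212) - 97342) = 1/((24 + (-1323 - 1*212))/((-1323 - 1*212)*(34 + (-1323 - 1*212))) - 97342) = 1/((24 + (-1323 - 212))/((-1323 - 212)*(34 + (-1323 - 212))) - 97342) = 1/((24 - 1535)/((-1535)*(34 - 1535)) - 97342) = 1/(-1/1535*(-1511)/(-1501) - 97342) = 1/(-1/1535*(-1/1501)*(-1511) - 97342) = 1/(-1511/2304035 - 97342) = 1/(-224279376481/2304035) = -2304035/224279376481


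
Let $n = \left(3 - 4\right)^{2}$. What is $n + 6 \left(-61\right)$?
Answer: $-365$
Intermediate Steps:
$n = 1$ ($n = \left(-1\right)^{2} = 1$)
$n + 6 \left(-61\right) = 1 + 6 \left(-61\right) = 1 - 366 = -365$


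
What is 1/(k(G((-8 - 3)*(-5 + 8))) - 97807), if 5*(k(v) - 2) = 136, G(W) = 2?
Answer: -5/488889 ≈ -1.0227e-5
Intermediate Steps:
k(v) = 146/5 (k(v) = 2 + (⅕)*136 = 2 + 136/5 = 146/5)
1/(k(G((-8 - 3)*(-5 + 8))) - 97807) = 1/(146/5 - 97807) = 1/(-488889/5) = -5/488889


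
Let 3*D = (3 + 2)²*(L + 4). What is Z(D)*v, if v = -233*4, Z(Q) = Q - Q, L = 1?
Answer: 0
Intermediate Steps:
D = 125/3 (D = ((3 + 2)²*(1 + 4))/3 = (5²*5)/3 = (25*5)/3 = (⅓)*125 = 125/3 ≈ 41.667)
Z(Q) = 0
v = -932
Z(D)*v = 0*(-932) = 0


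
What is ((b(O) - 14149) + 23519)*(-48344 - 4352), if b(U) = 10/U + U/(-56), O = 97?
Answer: -47886540531/97 ≈ -4.9368e+8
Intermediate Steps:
b(U) = 10/U - U/56 (b(U) = 10/U + U*(-1/56) = 10/U - U/56)
((b(O) - 14149) + 23519)*(-48344 - 4352) = (((10/97 - 1/56*97) - 14149) + 23519)*(-48344 - 4352) = (((10*(1/97) - 97/56) - 14149) + 23519)*(-52696) = (((10/97 - 97/56) - 14149) + 23519)*(-52696) = ((-8849/5432 - 14149) + 23519)*(-52696) = (-76866217/5432 + 23519)*(-52696) = (50888991/5432)*(-52696) = -47886540531/97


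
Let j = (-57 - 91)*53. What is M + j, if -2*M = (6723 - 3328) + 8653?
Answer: -13868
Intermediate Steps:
j = -7844 (j = -148*53 = -7844)
M = -6024 (M = -((6723 - 3328) + 8653)/2 = -(3395 + 8653)/2 = -1/2*12048 = -6024)
M + j = -6024 - 7844 = -13868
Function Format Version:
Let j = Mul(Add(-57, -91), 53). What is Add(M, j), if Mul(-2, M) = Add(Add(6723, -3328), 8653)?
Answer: -13868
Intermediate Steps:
j = -7844 (j = Mul(-148, 53) = -7844)
M = -6024 (M = Mul(Rational(-1, 2), Add(Add(6723, -3328), 8653)) = Mul(Rational(-1, 2), Add(3395, 8653)) = Mul(Rational(-1, 2), 12048) = -6024)
Add(M, j) = Add(-6024, -7844) = -13868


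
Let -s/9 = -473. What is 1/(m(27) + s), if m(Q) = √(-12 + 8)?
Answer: 4257/18122053 - 2*I/18122053 ≈ 0.00023491 - 1.1036e-7*I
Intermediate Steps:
s = 4257 (s = -9*(-473) = 4257)
m(Q) = 2*I (m(Q) = √(-4) = 2*I)
1/(m(27) + s) = 1/(2*I + 4257) = 1/(4257 + 2*I) = (4257 - 2*I)/18122053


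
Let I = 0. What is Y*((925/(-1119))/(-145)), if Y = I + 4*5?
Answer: 3700/32451 ≈ 0.11402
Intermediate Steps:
Y = 20 (Y = 0 + 4*5 = 0 + 20 = 20)
Y*((925/(-1119))/(-145)) = 20*((925/(-1119))/(-145)) = 20*((925*(-1/1119))*(-1/145)) = 20*(-925/1119*(-1/145)) = 20*(185/32451) = 3700/32451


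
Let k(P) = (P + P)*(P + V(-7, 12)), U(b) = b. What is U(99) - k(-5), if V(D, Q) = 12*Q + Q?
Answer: 1609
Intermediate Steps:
V(D, Q) = 13*Q
k(P) = 2*P*(156 + P) (k(P) = (P + P)*(P + 13*12) = (2*P)*(P + 156) = (2*P)*(156 + P) = 2*P*(156 + P))
U(99) - k(-5) = 99 - 2*(-5)*(156 - 5) = 99 - 2*(-5)*151 = 99 - 1*(-1510) = 99 + 1510 = 1609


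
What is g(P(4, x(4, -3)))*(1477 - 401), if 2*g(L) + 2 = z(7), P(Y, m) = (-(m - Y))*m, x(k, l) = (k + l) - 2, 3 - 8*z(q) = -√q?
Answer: -3497/4 + 269*√7/4 ≈ -696.32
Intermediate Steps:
z(q) = 3/8 + √q/8 (z(q) = 3/8 - (-1)*√q/8 = 3/8 + √q/8)
x(k, l) = -2 + k + l
P(Y, m) = m*(Y - m) (P(Y, m) = (Y - m)*m = m*(Y - m))
g(L) = -13/16 + √7/16 (g(L) = -1 + (3/8 + √7/8)/2 = -1 + (3/16 + √7/16) = -13/16 + √7/16)
g(P(4, x(4, -3)))*(1477 - 401) = (-13/16 + √7/16)*(1477 - 401) = (-13/16 + √7/16)*1076 = -3497/4 + 269*√7/4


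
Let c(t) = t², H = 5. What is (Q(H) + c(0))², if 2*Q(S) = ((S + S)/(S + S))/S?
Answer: 1/100 ≈ 0.010000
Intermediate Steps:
Q(S) = 1/(2*S) (Q(S) = (((S + S)/(S + S))/S)/2 = (((2*S)/((2*S)))/S)/2 = (((2*S)*(1/(2*S)))/S)/2 = (1/S)/2 = 1/(2*S))
(Q(H) + c(0))² = ((½)/5 + 0²)² = ((½)*(⅕) + 0)² = (⅒ + 0)² = (⅒)² = 1/100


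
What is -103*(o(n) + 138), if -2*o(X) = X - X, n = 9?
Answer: -14214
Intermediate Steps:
o(X) = 0 (o(X) = -(X - X)/2 = -½*0 = 0)
-103*(o(n) + 138) = -103*(0 + 138) = -103*138 = -14214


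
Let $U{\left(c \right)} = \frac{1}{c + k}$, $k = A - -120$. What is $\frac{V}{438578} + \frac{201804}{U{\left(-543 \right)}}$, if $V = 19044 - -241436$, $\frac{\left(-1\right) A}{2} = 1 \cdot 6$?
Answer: $- \frac{19250227719620}{219289} \approx -8.7785 \cdot 10^{7}$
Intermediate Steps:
$A = -12$ ($A = - 2 \cdot 1 \cdot 6 = \left(-2\right) 6 = -12$)
$k = 108$ ($k = -12 - -120 = -12 + 120 = 108$)
$V = 260480$ ($V = 19044 + 241436 = 260480$)
$U{\left(c \right)} = \frac{1}{108 + c}$ ($U{\left(c \right)} = \frac{1}{c + 108} = \frac{1}{108 + c}$)
$\frac{V}{438578} + \frac{201804}{U{\left(-543 \right)}} = \frac{260480}{438578} + \frac{201804}{\frac{1}{108 - 543}} = 260480 \cdot \frac{1}{438578} + \frac{201804}{\frac{1}{-435}} = \frac{130240}{219289} + \frac{201804}{- \frac{1}{435}} = \frac{130240}{219289} + 201804 \left(-435\right) = \frac{130240}{219289} - 87784740 = - \frac{19250227719620}{219289}$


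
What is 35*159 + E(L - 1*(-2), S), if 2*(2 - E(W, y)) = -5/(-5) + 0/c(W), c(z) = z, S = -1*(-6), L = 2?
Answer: 11133/2 ≈ 5566.5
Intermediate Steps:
S = 6
E(W, y) = 3/2 (E(W, y) = 2 - (-5/(-5) + 0/W)/2 = 2 - (-5*(-⅕) + 0)/2 = 2 - (1 + 0)/2 = 2 - ½*1 = 2 - ½ = 3/2)
35*159 + E(L - 1*(-2), S) = 35*159 + 3/2 = 5565 + 3/2 = 11133/2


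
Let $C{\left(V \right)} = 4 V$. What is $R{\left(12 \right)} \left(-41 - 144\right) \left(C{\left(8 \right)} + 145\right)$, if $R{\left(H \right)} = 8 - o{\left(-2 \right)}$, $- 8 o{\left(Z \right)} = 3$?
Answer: $- \frac{2193915}{8} \approx -2.7424 \cdot 10^{5}$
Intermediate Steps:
$o{\left(Z \right)} = - \frac{3}{8}$ ($o{\left(Z \right)} = \left(- \frac{1}{8}\right) 3 = - \frac{3}{8}$)
$R{\left(H \right)} = \frac{67}{8}$ ($R{\left(H \right)} = 8 - - \frac{3}{8} = 8 + \frac{3}{8} = \frac{67}{8}$)
$R{\left(12 \right)} \left(-41 - 144\right) \left(C{\left(8 \right)} + 145\right) = \frac{67 \left(-41 - 144\right) \left(4 \cdot 8 + 145\right)}{8} = \frac{67 \left(- 185 \left(32 + 145\right)\right)}{8} = \frac{67 \left(\left(-185\right) 177\right)}{8} = \frac{67}{8} \left(-32745\right) = - \frac{2193915}{8}$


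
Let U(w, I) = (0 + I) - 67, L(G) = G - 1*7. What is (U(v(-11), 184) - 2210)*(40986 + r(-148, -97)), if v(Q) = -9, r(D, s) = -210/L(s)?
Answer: -343151697/4 ≈ -8.5788e+7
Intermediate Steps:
L(G) = -7 + G (L(G) = G - 7 = -7 + G)
r(D, s) = -210/(-7 + s)
U(w, I) = -67 + I (U(w, I) = I - 67 = -67 + I)
(U(v(-11), 184) - 2210)*(40986 + r(-148, -97)) = ((-67 + 184) - 2210)*(40986 - 210/(-7 - 97)) = (117 - 2210)*(40986 - 210/(-104)) = -2093*(40986 - 210*(-1/104)) = -2093*(40986 + 105/52) = -2093*2131377/52 = -343151697/4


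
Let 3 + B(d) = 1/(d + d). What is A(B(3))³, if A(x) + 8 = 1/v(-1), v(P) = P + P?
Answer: -4913/8 ≈ -614.13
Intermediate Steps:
v(P) = 2*P
B(d) = -3 + 1/(2*d) (B(d) = -3 + 1/(d + d) = -3 + 1/(2*d))
A(x) = -17/2 (A(x) = -8 + 1/(2*(-1)) = -8 + 1/(-2) = -8 - ½ = -17/2)
A(B(3))³ = (-17/2)³ = -4913/8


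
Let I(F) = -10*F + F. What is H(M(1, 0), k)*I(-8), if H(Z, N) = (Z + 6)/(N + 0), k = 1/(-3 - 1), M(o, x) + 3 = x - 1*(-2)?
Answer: -1440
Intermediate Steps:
M(o, x) = -1 + x (M(o, x) = -3 + (x - 1*(-2)) = -3 + (x + 2) = -3 + (2 + x) = -1 + x)
I(F) = -9*F
k = -¼ (k = 1/(-4) = -¼ ≈ -0.25000)
H(Z, N) = (6 + Z)/N
H(M(1, 0), k)*I(-8) = ((6 + (-1 + 0))/(-¼))*(-9*(-8)) = -4*(6 - 1)*72 = -4*5*72 = -20*72 = -1440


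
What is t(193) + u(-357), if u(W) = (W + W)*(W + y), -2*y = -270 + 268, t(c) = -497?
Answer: 253687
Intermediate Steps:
y = 1 (y = -(-270 + 268)/2 = -1/2*(-2) = 1)
u(W) = 2*W*(1 + W) (u(W) = (W + W)*(W + 1) = (2*W)*(1 + W) = 2*W*(1 + W))
t(193) + u(-357) = -497 + 2*(-357)*(1 - 357) = -497 + 2*(-357)*(-356) = -497 + 254184 = 253687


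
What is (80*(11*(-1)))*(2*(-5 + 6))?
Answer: -1760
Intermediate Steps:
(80*(11*(-1)))*(2*(-5 + 6)) = (80*(-11))*(2*1) = -880*2 = -1760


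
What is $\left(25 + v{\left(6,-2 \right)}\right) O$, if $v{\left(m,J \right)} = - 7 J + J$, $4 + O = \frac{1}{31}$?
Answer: $- \frac{4551}{31} \approx -146.81$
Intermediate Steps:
$O = - \frac{123}{31}$ ($O = -4 + \frac{1}{31} = - \frac{123}{31} \approx -3.9677$)
$v{\left(m,J \right)} = - 6 J$
$\left(25 + v{\left(6,-2 \right)}\right) O = \left(25 - -12\right) \left(- \frac{123}{31}\right) = \left(25 + 12\right) \left(- \frac{123}{31}\right) = 37 \left(- \frac{123}{31}\right) = - \frac{4551}{31}$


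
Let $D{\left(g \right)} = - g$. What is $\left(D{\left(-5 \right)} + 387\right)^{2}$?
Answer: $153664$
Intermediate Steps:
$\left(D{\left(-5 \right)} + 387\right)^{2} = \left(\left(-1\right) \left(-5\right) + 387\right)^{2} = \left(5 + 387\right)^{2} = 392^{2} = 153664$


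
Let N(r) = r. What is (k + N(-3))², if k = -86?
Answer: 7921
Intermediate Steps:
(k + N(-3))² = (-86 - 3)² = (-89)² = 7921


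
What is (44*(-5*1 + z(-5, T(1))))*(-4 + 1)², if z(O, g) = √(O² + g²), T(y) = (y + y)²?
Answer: -1980 + 396*√41 ≈ 555.64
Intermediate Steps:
T(y) = 4*y² (T(y) = (2*y)² = 4*y²)
(44*(-5*1 + z(-5, T(1))))*(-4 + 1)² = (44*(-5*1 + √((-5)² + (4*1²)²)))*(-4 + 1)² = (44*(-5 + √(25 + (4*1)²)))*(-3)² = (44*(-5 + √(25 + 4²)))*9 = (44*(-5 + √(25 + 16)))*9 = (44*(-5 + √41))*9 = (-220 + 44*√41)*9 = -1980 + 396*√41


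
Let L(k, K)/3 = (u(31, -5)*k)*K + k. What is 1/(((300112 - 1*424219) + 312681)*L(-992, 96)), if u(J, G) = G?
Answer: 1/268812991296 ≈ 3.7201e-12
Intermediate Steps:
L(k, K) = 3*k - 15*K*k (L(k, K) = 3*((-5*k)*K + k) = 3*(-5*K*k + k) = 3*(k - 5*K*k) = 3*k - 15*K*k)
1/(((300112 - 1*424219) + 312681)*L(-992, 96)) = 1/(((300112 - 1*424219) + 312681)*((3*(-992)*(1 - 5*96)))) = 1/(((300112 - 424219) + 312681)*((3*(-992)*(1 - 480)))) = 1/((-124107 + 312681)*((3*(-992)*(-479)))) = 1/(188574*1425504) = (1/188574)*(1/1425504) = 1/268812991296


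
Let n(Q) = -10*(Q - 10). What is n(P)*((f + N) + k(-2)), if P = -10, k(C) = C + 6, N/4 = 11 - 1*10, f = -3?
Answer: 1000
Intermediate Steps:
N = 4 (N = 4*(11 - 1*10) = 4*(11 - 10) = 4*1 = 4)
k(C) = 6 + C
n(Q) = 100 - 10*Q (n(Q) = -10*(-10 + Q) = 100 - 10*Q)
n(P)*((f + N) + k(-2)) = (100 - 10*(-10))*((-3 + 4) + (6 - 2)) = (100 + 100)*(1 + 4) = 200*5 = 1000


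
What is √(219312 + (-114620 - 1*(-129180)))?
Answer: 4*√14617 ≈ 483.60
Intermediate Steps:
√(219312 + (-114620 - 1*(-129180))) = √(219312 + (-114620 + 129180)) = √(219312 + 14560) = √233872 = 4*√14617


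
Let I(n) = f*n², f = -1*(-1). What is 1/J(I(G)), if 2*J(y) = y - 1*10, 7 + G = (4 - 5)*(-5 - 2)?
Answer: -⅕ ≈ -0.20000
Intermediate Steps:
f = 1
G = 0 (G = -7 + (4 - 5)*(-5 - 2) = -7 - 1*(-7) = -7 + 7 = 0)
I(n) = n² (I(n) = 1*n² = n²)
J(y) = -5 + y/2 (J(y) = (y - 1*10)/2 = (y - 10)/2 = (-10 + y)/2 = -5 + y/2)
1/J(I(G)) = 1/(-5 + (½)*0²) = 1/(-5 + (½)*0) = 1/(-5 + 0) = 1/(-5) = -⅕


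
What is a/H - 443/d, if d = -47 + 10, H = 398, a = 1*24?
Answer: 88601/7363 ≈ 12.033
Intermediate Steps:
a = 24
d = -37
a/H - 443/d = 24/398 - 443/(-37) = 24*(1/398) - 443*(-1/37) = 12/199 + 443/37 = 88601/7363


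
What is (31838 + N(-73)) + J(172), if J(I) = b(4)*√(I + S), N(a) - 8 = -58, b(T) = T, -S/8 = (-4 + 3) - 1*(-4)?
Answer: 31788 + 8*√37 ≈ 31837.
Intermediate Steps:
S = -24 (S = -8*((-4 + 3) - 1*(-4)) = -8*(-1 + 4) = -8*3 = -24)
N(a) = -50 (N(a) = 8 - 58 = -50)
J(I) = 4*√(-24 + I) (J(I) = 4*√(I - 24) = 4*√(-24 + I))
(31838 + N(-73)) + J(172) = (31838 - 50) + 4*√(-24 + 172) = 31788 + 4*√148 = 31788 + 4*(2*√37) = 31788 + 8*√37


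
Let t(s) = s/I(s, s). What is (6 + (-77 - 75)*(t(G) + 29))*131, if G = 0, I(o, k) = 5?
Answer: -576662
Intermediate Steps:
t(s) = s/5
(6 + (-77 - 75)*(t(G) + 29))*131 = (6 + (-77 - 75)*((1/5)*0 + 29))*131 = (6 - 152*(0 + 29))*131 = (6 - 152*29)*131 = (6 - 4408)*131 = -4402*131 = -576662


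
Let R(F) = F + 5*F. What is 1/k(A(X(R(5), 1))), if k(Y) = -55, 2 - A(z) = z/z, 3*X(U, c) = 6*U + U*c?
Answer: -1/55 ≈ -0.018182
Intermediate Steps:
R(F) = 6*F
X(U, c) = 2*U + U*c/3 (X(U, c) = (6*U + U*c)/3 = 2*U + U*c/3)
A(z) = 1 (A(z) = 2 - z/z = 2 - 1*1 = 2 - 1 = 1)
1/k(A(X(R(5), 1))) = 1/(-55) = -1/55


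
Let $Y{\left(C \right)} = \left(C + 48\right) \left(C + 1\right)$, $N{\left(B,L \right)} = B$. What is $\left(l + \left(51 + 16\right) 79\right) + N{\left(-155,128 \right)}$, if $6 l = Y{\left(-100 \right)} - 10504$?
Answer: $\frac{12736}{3} \approx 4245.3$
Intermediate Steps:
$Y{\left(C \right)} = \left(1 + C\right) \left(48 + C\right)$ ($Y{\left(C \right)} = \left(48 + C\right) \left(1 + C\right) = \left(1 + C\right) \left(48 + C\right)$)
$l = - \frac{2678}{3}$ ($l = \frac{\left(48 + \left(-100\right)^{2} + 49 \left(-100\right)\right) - 10504}{6} = \frac{\left(48 + 10000 - 4900\right) - 10504}{6} = \frac{5148 - 10504}{6} = \frac{1}{6} \left(-5356\right) = - \frac{2678}{3} \approx -892.67$)
$\left(l + \left(51 + 16\right) 79\right) + N{\left(-155,128 \right)} = \left(- \frac{2678}{3} + \left(51 + 16\right) 79\right) - 155 = \left(- \frac{2678}{3} + 67 \cdot 79\right) - 155 = \left(- \frac{2678}{3} + 5293\right) - 155 = \frac{13201}{3} - 155 = \frac{12736}{3}$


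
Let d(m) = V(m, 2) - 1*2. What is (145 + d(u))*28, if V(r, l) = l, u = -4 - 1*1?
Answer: 4060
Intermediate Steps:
u = -5 (u = -4 - 1 = -5)
d(m) = 0 (d(m) = 2 - 1*2 = 2 - 2 = 0)
(145 + d(u))*28 = (145 + 0)*28 = 145*28 = 4060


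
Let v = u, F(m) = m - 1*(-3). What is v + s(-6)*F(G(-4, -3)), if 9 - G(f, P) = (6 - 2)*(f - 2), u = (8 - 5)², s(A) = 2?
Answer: 81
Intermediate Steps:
u = 9 (u = 3² = 9)
G(f, P) = 17 - 4*f (G(f, P) = 9 - (6 - 2)*(f - 2) = 9 - 4*(-2 + f) = 9 - (-8 + 4*f) = 9 + (8 - 4*f) = 17 - 4*f)
F(m) = 3 + m (F(m) = m + 3 = 3 + m)
v = 9
v + s(-6)*F(G(-4, -3)) = 9 + 2*(3 + (17 - 4*(-4))) = 9 + 2*(3 + (17 + 16)) = 9 + 2*(3 + 33) = 9 + 2*36 = 9 + 72 = 81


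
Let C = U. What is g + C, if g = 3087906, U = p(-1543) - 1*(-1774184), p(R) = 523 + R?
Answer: 4861070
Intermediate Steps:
U = 1773164 (U = (523 - 1543) - 1*(-1774184) = -1020 + 1774184 = 1773164)
C = 1773164
g + C = 3087906 + 1773164 = 4861070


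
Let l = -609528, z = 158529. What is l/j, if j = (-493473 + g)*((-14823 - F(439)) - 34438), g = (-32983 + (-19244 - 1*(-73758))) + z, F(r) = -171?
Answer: -101588/2564240695 ≈ -3.9617e-5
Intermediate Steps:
g = 180060 (g = (-32983 + (-19244 - 1*(-73758))) + 158529 = (-32983 + (-19244 + 73758)) + 158529 = (-32983 + 54514) + 158529 = 21531 + 158529 = 180060)
j = 15385444170 (j = (-493473 + 180060)*((-14823 - 1*(-171)) - 34438) = -313413*((-14823 + 171) - 34438) = -313413*(-14652 - 34438) = -313413*(-49090) = 15385444170)
l/j = -609528/15385444170 = -609528*1/15385444170 = -101588/2564240695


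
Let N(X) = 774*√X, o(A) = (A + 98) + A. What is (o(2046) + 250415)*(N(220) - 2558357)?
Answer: -651370483985 + 394128540*√55 ≈ -6.4845e+11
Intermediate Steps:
o(A) = 98 + 2*A (o(A) = (98 + A) + A = 98 + 2*A)
(o(2046) + 250415)*(N(220) - 2558357) = ((98 + 2*2046) + 250415)*(774*√220 - 2558357) = ((98 + 4092) + 250415)*(774*(2*√55) - 2558357) = (4190 + 250415)*(1548*√55 - 2558357) = 254605*(-2558357 + 1548*√55) = -651370483985 + 394128540*√55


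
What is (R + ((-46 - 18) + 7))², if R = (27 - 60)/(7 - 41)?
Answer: 3629025/1156 ≈ 3139.3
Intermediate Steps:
R = 33/34 (R = -33/(-34) = -33*(-1/34) = 33/34 ≈ 0.97059)
(R + ((-46 - 18) + 7))² = (33/34 + ((-46 - 18) + 7))² = (33/34 + (-64 + 7))² = (33/34 - 57)² = (-1905/34)² = 3629025/1156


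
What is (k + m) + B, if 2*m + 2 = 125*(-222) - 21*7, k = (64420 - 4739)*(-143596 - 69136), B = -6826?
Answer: -25392158535/2 ≈ -1.2696e+10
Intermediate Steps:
k = -12696058492 (k = 59681*(-212732) = -12696058492)
m = -27899/2 (m = -1 + (125*(-222) - 21*7)/2 = -1 + (-27750 - 147)/2 = -1 + (½)*(-27897) = -1 - 27897/2 = -27899/2 ≈ -13950.)
(k + m) + B = (-12696058492 - 27899/2) - 6826 = -25392144883/2 - 6826 = -25392158535/2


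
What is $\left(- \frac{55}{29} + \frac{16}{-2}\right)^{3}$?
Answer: $- \frac{23639903}{24389} \approx -969.29$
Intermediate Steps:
$\left(- \frac{55}{29} + \frac{16}{-2}\right)^{3} = \left(\left(-55\right) \frac{1}{29} + 16 \left(- \frac{1}{2}\right)\right)^{3} = \left(- \frac{55}{29} - 8\right)^{3} = \left(- \frac{287}{29}\right)^{3} = - \frac{23639903}{24389}$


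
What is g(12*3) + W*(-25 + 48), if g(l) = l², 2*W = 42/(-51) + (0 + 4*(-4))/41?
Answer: 893583/697 ≈ 1282.0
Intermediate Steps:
W = -423/697 (W = (42/(-51) + (0 + 4*(-4))/41)/2 = (42*(-1/51) + (0 - 16)*(1/41))/2 = (-14/17 - 16*1/41)/2 = (-14/17 - 16/41)/2 = (½)*(-846/697) = -423/697 ≈ -0.60689)
g(12*3) + W*(-25 + 48) = (12*3)² - 423*(-25 + 48)/697 = 36² - 423/697*23 = 1296 - 9729/697 = 893583/697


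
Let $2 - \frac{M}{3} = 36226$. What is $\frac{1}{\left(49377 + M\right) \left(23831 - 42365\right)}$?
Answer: $\frac{1}{1098973530} \approx 9.0994 \cdot 10^{-10}$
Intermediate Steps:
$M = -108672$ ($M = 6 - 108678 = -108672$)
$\frac{1}{\left(49377 + M\right) \left(23831 - 42365\right)} = \frac{1}{\left(49377 - 108672\right) \left(23831 - 42365\right)} = \frac{1}{\left(-59295\right) \left(-18534\right)} = \frac{1}{1098973530}$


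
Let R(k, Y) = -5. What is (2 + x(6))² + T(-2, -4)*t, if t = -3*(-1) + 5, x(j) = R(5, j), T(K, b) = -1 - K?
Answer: 17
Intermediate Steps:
x(j) = -5
t = 8 (t = 3 + 5 = 8)
(2 + x(6))² + T(-2, -4)*t = (2 - 5)² + (-1 - 1*(-2))*8 = (-3)² + (-1 + 2)*8 = 9 + 1*8 = 9 + 8 = 17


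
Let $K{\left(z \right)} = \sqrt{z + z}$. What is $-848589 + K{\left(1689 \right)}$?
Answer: $-848589 + \sqrt{3378} \approx -8.4853 \cdot 10^{5}$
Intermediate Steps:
$K{\left(z \right)} = \sqrt{2} \sqrt{z}$ ($K{\left(z \right)} = \sqrt{2 z} = \sqrt{2} \sqrt{z}$)
$-848589 + K{\left(1689 \right)} = -848589 + \sqrt{2} \sqrt{1689} = -848589 + \sqrt{3378}$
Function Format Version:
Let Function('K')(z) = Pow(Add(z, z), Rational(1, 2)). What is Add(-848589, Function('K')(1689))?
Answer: Add(-848589, Pow(3378, Rational(1, 2))) ≈ -8.4853e+5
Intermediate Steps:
Function('K')(z) = Mul(Pow(2, Rational(1, 2)), Pow(z, Rational(1, 2))) (Function('K')(z) = Pow(Mul(2, z), Rational(1, 2)) = Mul(Pow(2, Rational(1, 2)), Pow(z, Rational(1, 2))))
Add(-848589, Function('K')(1689)) = Add(-848589, Mul(Pow(2, Rational(1, 2)), Pow(1689, Rational(1, 2)))) = Add(-848589, Pow(3378, Rational(1, 2)))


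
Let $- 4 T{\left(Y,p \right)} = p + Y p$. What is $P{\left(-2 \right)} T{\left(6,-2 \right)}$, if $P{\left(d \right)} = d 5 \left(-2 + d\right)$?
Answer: $140$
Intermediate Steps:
$T{\left(Y,p \right)} = - \frac{p}{4} - \frac{Y p}{4}$ ($T{\left(Y,p \right)} = - \frac{p + Y p}{4} = - \frac{p}{4} - \frac{Y p}{4}$)
$P{\left(d \right)} = 5 d \left(-2 + d\right)$
$P{\left(-2 \right)} T{\left(6,-2 \right)} = 5 \left(-2\right) \left(-2 - 2\right) \left(\left(- \frac{1}{4}\right) \left(-2\right) \left(1 + 6\right)\right) = 5 \left(-2\right) \left(-4\right) \left(\left(- \frac{1}{4}\right) \left(-2\right) 7\right) = 40 \cdot \frac{7}{2} = 140$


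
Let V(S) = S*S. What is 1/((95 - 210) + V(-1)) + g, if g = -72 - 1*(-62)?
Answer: -1141/114 ≈ -10.009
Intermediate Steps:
V(S) = S²
g = -10 (g = -72 + 62 = -10)
1/((95 - 210) + V(-1)) + g = 1/((95 - 210) + (-1)²) - 10 = 1/(-115 + 1) - 10 = 1/(-114) - 10 = -1/114 - 10 = -1141/114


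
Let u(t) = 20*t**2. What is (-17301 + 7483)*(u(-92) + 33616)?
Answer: -1992032928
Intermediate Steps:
(-17301 + 7483)*(u(-92) + 33616) = (-17301 + 7483)*(20*(-92)**2 + 33616) = -9818*(20*8464 + 33616) = -9818*(169280 + 33616) = -9818*202896 = -1992032928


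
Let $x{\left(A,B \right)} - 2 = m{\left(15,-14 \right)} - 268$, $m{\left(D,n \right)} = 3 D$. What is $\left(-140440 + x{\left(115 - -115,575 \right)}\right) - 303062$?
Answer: $-443723$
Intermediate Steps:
$x{\left(A,B \right)} = -221$ ($x{\left(A,B \right)} = 2 + \left(3 \cdot 15 - 268\right) = 2 + \left(45 - 268\right) = 2 - 223 = -221$)
$\left(-140440 + x{\left(115 - -115,575 \right)}\right) - 303062 = \left(-140440 - 221\right) - 303062 = -140661 - 303062 = -443723$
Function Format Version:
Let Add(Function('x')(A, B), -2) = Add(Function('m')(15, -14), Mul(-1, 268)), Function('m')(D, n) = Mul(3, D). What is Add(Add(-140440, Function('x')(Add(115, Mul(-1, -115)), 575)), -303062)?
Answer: -443723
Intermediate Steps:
Function('x')(A, B) = -221 (Function('x')(A, B) = Add(2, Add(Mul(3, 15), Mul(-1, 268))) = Add(2, Add(45, -268)) = Add(2, -223) = -221)
Add(Add(-140440, Function('x')(Add(115, Mul(-1, -115)), 575)), -303062) = Add(Add(-140440, -221), -303062) = Add(-140661, -303062) = -443723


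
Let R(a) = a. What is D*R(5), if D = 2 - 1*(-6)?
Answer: 40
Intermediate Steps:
D = 8 (D = 2 + 6 = 8)
D*R(5) = 8*5 = 40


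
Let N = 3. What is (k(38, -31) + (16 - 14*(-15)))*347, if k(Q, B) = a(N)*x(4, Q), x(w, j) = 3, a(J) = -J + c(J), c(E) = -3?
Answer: 72176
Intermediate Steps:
a(J) = -3 - J (a(J) = -J - 3 = -3 - J)
k(Q, B) = -18 (k(Q, B) = (-3 - 1*3)*3 = (-3 - 3)*3 = -6*3 = -18)
(k(38, -31) + (16 - 14*(-15)))*347 = (-18 + (16 - 14*(-15)))*347 = (-18 + (16 + 210))*347 = (-18 + 226)*347 = 208*347 = 72176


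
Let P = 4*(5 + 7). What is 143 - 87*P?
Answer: -4033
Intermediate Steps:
P = 48 (P = 4*12 = 48)
143 - 87*P = 143 - 87*48 = 143 - 4176 = -4033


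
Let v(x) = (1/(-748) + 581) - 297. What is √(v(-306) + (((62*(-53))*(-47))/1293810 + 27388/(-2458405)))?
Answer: √4020433123693295608192753309065/118958515592070 ≈ 16.855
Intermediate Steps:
v(x) = 212431/748 (v(x) = (-1/748 + 581) - 297 = 434587/748 - 297 = 212431/748)
√(v(-306) + (((62*(-53))*(-47))/1293810 + 27388/(-2458405))) = √(212431/748 + (((62*(-53))*(-47))/1293810 + 27388/(-2458405))) = √(212431/748 + (-3286*(-47)*(1/1293810) + 27388*(-1/2458405))) = √(212431/748 + (154442*(1/1293810) - 27388/2458405)) = √(212431/748 + (77221/646905 - 27388/2458405)) = √(212431/748 + 34424611673/318070897305) = √(67593868394929859/237917031184140) = √4020433123693295608192753309065/118958515592070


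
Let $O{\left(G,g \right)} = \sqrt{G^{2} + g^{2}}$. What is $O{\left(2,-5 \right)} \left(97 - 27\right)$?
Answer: $70 \sqrt{29} \approx 376.96$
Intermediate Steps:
$O{\left(2,-5 \right)} \left(97 - 27\right) = \sqrt{2^{2} + \left(-5\right)^{2}} \left(97 - 27\right) = \sqrt{4 + 25} \cdot 70 = \sqrt{29} \cdot 70 = 70 \sqrt{29}$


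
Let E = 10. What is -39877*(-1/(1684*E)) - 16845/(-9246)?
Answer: 108728757/25950440 ≈ 4.1899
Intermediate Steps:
-39877*(-1/(1684*E)) - 16845/(-9246) = -39877/(10*(-1684)) - 16845/(-9246) = -39877/(-16840) - 16845*(-1/9246) = -39877*(-1/16840) + 5615/3082 = 39877/16840 + 5615/3082 = 108728757/25950440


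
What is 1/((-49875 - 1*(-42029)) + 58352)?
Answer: 1/50506 ≈ 1.9800e-5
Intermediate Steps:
1/((-49875 - 1*(-42029)) + 58352) = 1/((-49875 + 42029) + 58352) = 1/(-7846 + 58352) = 1/50506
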